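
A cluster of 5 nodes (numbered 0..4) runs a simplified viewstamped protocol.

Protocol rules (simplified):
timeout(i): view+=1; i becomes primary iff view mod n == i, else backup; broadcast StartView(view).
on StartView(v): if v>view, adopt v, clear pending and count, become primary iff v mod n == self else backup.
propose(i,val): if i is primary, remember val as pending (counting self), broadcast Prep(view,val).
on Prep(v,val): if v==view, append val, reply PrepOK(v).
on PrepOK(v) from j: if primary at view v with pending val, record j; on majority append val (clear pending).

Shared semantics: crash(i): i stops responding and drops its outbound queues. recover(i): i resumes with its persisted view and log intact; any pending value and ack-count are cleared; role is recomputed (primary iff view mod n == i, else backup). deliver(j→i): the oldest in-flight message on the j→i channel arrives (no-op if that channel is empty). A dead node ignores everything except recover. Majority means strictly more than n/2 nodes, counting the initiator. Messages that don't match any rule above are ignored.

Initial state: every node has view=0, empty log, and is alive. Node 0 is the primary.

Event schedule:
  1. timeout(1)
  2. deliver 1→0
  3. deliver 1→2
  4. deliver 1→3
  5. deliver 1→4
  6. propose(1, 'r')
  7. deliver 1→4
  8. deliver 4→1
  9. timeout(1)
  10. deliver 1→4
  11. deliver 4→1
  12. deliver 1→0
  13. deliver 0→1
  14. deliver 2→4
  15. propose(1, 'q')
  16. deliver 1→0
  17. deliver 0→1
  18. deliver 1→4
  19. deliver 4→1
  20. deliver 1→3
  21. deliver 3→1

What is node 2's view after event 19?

after 1 — timeout(1): n1:prim/v1/[-]
after 2 — deliver 1→0: n0:back/v1/[-]
after 3 — deliver 1→2: n2:back/v1/[-]
after 4 — deliver 1→3: n3:back/v1/[-]
after 5 — deliver 1→4: n4:back/v1/[-]
after 6 — propose(1,'r'): ·
after 7 — deliver 1→4: n4:back/v1/[r]
after 8 — deliver 4→1: ·
after 9 — timeout(1): n1:back/v2/[-]
after 10 — deliver 1→4: n4:back/v2/[r]
after 11 — deliver 4→1: ·
after 12 — deliver 1→0: n0:back/v1/[r]
after 13 — deliver 0→1: ·
after 14 — deliver 2→4: ·
after 15 — propose(1,'q'): ·
after 16 — deliver 1→0: n0:back/v2/[r]
after 17 — deliver 0→1: ·
after 18 — deliver 1→4: ·
after 19 — deliver 4→1: ·

1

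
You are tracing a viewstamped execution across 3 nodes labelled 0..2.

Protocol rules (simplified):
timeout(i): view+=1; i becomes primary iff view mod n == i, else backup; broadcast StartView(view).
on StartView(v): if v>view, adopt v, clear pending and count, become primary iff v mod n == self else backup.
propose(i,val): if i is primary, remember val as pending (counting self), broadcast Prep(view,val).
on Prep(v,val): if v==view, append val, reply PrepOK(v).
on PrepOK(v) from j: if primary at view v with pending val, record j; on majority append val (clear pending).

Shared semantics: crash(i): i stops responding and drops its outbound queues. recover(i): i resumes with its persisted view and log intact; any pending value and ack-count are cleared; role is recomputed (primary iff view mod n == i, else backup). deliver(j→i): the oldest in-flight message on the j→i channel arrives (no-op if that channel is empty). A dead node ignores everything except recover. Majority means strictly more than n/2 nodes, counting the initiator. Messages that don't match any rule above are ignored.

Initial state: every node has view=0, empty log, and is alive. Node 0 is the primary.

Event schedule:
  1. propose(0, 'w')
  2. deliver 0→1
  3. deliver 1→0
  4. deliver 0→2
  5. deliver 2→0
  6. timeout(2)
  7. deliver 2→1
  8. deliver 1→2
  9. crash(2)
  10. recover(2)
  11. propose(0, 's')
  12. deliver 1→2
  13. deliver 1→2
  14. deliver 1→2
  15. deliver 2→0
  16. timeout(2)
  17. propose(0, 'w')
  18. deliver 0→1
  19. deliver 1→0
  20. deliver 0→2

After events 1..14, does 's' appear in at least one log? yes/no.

after 1 — propose(0,'w'): ·
after 2 — deliver 0→1: n1:back/v0/[w]
after 3 — deliver 1→0: n0:prim/v0/[w]
after 4 — deliver 0→2: n2:back/v0/[w]
after 5 — deliver 2→0: ·
after 6 — timeout(2): n2:back/v1/[w]
after 7 — deliver 2→1: n1:prim/v1/[w]
after 8 — deliver 1→2: ·
after 9 — crash(2): n2:✗back/v1/[w]
after 10 — recover(2): n2:back/v1/[w]
after 11 — propose(0,'s'): ·
after 12 — deliver 1→2: ·
after 13 — deliver 1→2: ·
after 14 — deliver 1→2: ·

no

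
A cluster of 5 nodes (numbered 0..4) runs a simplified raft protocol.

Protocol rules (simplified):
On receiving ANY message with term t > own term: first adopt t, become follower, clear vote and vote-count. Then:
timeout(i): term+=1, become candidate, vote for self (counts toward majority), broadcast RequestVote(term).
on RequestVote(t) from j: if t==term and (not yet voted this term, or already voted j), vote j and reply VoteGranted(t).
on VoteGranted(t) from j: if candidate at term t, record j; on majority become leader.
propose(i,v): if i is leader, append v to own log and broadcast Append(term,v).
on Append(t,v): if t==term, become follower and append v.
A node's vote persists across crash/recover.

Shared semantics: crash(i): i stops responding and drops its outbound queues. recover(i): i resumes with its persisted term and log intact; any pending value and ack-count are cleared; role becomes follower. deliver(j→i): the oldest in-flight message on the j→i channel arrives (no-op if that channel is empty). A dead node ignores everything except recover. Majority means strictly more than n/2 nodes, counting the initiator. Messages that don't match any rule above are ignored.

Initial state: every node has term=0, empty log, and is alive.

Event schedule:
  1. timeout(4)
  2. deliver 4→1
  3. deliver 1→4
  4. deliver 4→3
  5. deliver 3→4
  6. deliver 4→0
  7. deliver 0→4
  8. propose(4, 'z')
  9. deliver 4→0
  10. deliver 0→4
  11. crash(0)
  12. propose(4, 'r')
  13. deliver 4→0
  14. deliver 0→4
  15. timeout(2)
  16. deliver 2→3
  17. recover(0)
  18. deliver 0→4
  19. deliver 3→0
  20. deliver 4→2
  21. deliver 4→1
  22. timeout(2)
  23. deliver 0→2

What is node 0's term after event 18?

1

step 1 timeout(4): 4={cand,t=1,log=-}
step 2 deliver 4→1: 1={foll,t=1,log=-}
step 3 deliver 1→4: —
step 4 deliver 4→3: 3={foll,t=1,log=-}
step 5 deliver 3→4: 4={lead,t=1,log=-}
step 6 deliver 4→0: 0={foll,t=1,log=-}
step 7 deliver 0→4: —
step 8 propose(4,'z'): 4={lead,t=1,log=z}
step 9 deliver 4→0: 0={foll,t=1,log=z}
step 10 deliver 0→4: —
step 11 crash(0): 0={✗foll,t=1,log=z}
step 12 propose(4,'r'): 4={lead,t=1,log=z,r}
step 13 deliver 4→0: —
step 14 deliver 0→4: —
step 15 timeout(2): 2={cand,t=1,log=-}
step 16 deliver 2→3: —
step 17 recover(0): 0={foll,t=1,log=z}
step 18 deliver 0→4: —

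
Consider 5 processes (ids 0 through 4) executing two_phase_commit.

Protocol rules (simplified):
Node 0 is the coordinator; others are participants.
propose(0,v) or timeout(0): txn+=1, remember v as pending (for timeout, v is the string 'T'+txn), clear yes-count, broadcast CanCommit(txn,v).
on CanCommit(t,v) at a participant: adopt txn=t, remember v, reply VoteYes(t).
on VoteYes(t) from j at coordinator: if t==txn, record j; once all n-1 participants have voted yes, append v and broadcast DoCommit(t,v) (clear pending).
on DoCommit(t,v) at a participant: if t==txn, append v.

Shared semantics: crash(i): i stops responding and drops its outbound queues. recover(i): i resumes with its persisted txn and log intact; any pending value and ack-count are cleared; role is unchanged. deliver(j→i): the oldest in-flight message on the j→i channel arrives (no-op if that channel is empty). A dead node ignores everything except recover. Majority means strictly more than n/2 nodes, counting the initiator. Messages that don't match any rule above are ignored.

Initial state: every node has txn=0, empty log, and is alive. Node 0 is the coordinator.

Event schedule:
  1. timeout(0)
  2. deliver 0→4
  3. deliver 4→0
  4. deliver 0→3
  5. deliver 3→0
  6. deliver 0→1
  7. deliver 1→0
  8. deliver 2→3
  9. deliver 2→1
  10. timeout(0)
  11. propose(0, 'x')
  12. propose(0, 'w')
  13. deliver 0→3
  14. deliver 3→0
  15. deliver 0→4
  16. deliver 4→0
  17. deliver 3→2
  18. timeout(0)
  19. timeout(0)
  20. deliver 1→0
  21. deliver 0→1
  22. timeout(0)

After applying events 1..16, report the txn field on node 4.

e1 timeout(0): 0[coor,t=1,-]
e2 deliver 0→4: 4[part,t=1,-]
e3 deliver 4→0: ·
e4 deliver 0→3: 3[part,t=1,-]
e5 deliver 3→0: ·
e6 deliver 0→1: 1[part,t=1,-]
e7 deliver 1→0: ·
e8 deliver 2→3: ·
e9 deliver 2→1: ·
e10 timeout(0): 0[coor,t=2,-]
e11 propose(0,'x'): 0[coor,t=3,-]
e12 propose(0,'w'): 0[coor,t=4,-]
e13 deliver 0→3: 3[part,t=2,-]
e14 deliver 3→0: ·
e15 deliver 0→4: 4[part,t=2,-]
e16 deliver 4→0: ·

2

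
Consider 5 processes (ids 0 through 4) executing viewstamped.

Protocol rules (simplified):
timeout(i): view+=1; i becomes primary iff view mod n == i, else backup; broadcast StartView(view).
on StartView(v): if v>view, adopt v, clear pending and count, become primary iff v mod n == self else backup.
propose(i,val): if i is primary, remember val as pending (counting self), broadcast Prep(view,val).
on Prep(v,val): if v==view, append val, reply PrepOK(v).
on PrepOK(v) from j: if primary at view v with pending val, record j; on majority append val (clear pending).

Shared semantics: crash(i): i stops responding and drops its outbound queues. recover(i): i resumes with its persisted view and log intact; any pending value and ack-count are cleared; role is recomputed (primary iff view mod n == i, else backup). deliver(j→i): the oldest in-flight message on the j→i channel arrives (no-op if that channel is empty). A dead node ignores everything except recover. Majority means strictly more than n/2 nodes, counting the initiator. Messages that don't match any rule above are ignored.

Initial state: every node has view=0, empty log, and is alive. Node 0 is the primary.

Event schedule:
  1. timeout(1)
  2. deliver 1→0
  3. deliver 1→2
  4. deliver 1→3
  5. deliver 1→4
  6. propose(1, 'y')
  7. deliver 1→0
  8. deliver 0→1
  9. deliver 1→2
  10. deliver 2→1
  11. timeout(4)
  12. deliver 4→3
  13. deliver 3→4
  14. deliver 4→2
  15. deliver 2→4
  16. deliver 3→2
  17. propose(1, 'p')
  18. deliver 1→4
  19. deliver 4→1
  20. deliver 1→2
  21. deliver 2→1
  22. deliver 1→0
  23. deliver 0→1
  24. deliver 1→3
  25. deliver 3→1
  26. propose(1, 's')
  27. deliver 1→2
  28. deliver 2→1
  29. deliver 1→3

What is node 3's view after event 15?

2

after 1 — timeout(1): n1:prim/v1/[-]
after 2 — deliver 1→0: n0:back/v1/[-]
after 3 — deliver 1→2: n2:back/v1/[-]
after 4 — deliver 1→3: n3:back/v1/[-]
after 5 — deliver 1→4: n4:back/v1/[-]
after 6 — propose(1,'y'): ·
after 7 — deliver 1→0: n0:back/v1/[y]
after 8 — deliver 0→1: ·
after 9 — deliver 1→2: n2:back/v1/[y]
after 10 — deliver 2→1: n1:prim/v1/[y]
after 11 — timeout(4): n4:back/v2/[-]
after 12 — deliver 4→3: n3:back/v2/[-]
after 13 — deliver 3→4: ·
after 14 — deliver 4→2: n2:prim/v2/[y]
after 15 — deliver 2→4: ·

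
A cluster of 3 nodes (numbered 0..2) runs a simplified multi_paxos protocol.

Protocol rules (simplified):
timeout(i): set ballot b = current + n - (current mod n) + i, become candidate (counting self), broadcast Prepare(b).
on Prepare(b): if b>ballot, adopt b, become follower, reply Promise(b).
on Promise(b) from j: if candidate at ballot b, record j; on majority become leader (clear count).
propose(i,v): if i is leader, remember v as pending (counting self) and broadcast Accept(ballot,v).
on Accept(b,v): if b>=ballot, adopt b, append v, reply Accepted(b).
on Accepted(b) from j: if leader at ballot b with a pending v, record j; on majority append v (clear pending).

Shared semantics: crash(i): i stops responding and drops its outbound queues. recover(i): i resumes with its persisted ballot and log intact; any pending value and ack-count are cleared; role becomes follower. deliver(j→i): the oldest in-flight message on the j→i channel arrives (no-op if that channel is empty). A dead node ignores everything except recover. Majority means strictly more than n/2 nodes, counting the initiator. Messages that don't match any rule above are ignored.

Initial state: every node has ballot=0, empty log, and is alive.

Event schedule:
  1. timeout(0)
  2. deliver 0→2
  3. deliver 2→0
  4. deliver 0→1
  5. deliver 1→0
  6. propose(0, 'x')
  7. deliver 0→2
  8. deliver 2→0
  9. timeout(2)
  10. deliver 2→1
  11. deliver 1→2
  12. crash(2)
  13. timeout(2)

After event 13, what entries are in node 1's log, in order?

empty

step 1 timeout(0): 0={cand,b=3,log=-}
step 2 deliver 0→2: 2={foll,b=3,log=-}
step 3 deliver 2→0: 0={lead,b=3,log=-}
step 4 deliver 0→1: 1={foll,b=3,log=-}
step 5 deliver 1→0: —
step 6 propose(0,'x'): —
step 7 deliver 0→2: 2={foll,b=3,log=x}
step 8 deliver 2→0: 0={lead,b=3,log=x}
step 9 timeout(2): 2={cand,b=8,log=x}
step 10 deliver 2→1: 1={foll,b=8,log=-}
step 11 deliver 1→2: 2={lead,b=8,log=x}
step 12 crash(2): 2={✗lead,b=8,log=x}
step 13 timeout(2): —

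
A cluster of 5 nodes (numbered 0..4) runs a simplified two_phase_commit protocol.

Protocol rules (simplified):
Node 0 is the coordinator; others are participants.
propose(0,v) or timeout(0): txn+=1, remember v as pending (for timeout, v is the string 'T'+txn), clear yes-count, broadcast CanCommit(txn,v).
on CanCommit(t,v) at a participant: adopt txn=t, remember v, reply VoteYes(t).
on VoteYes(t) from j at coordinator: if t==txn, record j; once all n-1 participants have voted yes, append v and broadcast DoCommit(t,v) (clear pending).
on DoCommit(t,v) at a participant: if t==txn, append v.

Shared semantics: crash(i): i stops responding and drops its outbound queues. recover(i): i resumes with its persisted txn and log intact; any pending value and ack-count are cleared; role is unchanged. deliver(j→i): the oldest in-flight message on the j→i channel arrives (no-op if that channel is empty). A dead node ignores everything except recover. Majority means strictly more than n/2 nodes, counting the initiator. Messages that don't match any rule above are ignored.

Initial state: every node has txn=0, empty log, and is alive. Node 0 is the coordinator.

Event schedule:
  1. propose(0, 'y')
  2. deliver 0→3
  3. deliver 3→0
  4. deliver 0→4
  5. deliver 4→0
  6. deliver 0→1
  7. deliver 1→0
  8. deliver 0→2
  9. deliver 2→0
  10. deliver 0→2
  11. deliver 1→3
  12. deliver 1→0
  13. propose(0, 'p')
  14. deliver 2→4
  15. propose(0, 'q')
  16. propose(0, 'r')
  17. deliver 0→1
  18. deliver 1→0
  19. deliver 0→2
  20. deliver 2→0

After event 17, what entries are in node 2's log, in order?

step 1 propose(0,'y'): 0={coor,t=1,log=-}
step 2 deliver 0→3: 3={part,t=1,log=-}
step 3 deliver 3→0: —
step 4 deliver 0→4: 4={part,t=1,log=-}
step 5 deliver 4→0: —
step 6 deliver 0→1: 1={part,t=1,log=-}
step 7 deliver 1→0: —
step 8 deliver 0→2: 2={part,t=1,log=-}
step 9 deliver 2→0: 0={coor,t=1,log=y}
step 10 deliver 0→2: 2={part,t=1,log=y}
step 11 deliver 1→3: —
step 12 deliver 1→0: —
step 13 propose(0,'p'): 0={coor,t=2,log=y}
step 14 deliver 2→4: —
step 15 propose(0,'q'): 0={coor,t=3,log=y}
step 16 propose(0,'r'): 0={coor,t=4,log=y}
step 17 deliver 0→1: 1={part,t=1,log=y}

y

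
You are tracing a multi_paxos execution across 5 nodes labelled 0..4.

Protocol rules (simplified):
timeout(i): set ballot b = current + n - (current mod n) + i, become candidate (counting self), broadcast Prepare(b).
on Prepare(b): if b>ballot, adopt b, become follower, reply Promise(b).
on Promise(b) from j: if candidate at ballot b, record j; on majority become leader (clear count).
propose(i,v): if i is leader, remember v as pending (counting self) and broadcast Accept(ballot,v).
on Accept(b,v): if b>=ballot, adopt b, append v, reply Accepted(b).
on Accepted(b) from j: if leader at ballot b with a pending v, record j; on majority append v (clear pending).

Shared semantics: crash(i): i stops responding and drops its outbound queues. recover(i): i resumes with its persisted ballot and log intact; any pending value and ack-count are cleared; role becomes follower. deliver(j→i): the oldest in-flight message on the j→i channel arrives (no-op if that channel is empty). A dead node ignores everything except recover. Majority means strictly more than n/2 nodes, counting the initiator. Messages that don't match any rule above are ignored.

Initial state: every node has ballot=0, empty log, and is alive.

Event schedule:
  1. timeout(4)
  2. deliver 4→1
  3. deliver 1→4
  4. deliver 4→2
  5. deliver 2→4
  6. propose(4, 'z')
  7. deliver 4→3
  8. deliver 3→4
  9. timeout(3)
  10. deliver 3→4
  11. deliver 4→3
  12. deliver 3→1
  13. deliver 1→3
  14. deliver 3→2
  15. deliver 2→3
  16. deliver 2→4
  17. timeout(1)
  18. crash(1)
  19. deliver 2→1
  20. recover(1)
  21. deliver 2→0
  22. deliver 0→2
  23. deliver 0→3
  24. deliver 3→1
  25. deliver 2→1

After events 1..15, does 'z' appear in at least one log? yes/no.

no

after 1 — timeout(4): n4:cand/b9/[-]
after 2 — deliver 4→1: n1:foll/b9/[-]
after 3 — deliver 1→4: ·
after 4 — deliver 4→2: n2:foll/b9/[-]
after 5 — deliver 2→4: n4:lead/b9/[-]
after 6 — propose(4,'z'): ·
after 7 — deliver 4→3: n3:foll/b9/[-]
after 8 — deliver 3→4: ·
after 9 — timeout(3): n3:cand/b13/[-]
after 10 — deliver 3→4: n4:foll/b13/[-]
after 11 — deliver 4→3: ·
after 12 — deliver 3→1: n1:foll/b13/[-]
after 13 — deliver 1→3: ·
after 14 — deliver 3→2: n2:foll/b13/[-]
after 15 — deliver 2→3: n3:lead/b13/[-]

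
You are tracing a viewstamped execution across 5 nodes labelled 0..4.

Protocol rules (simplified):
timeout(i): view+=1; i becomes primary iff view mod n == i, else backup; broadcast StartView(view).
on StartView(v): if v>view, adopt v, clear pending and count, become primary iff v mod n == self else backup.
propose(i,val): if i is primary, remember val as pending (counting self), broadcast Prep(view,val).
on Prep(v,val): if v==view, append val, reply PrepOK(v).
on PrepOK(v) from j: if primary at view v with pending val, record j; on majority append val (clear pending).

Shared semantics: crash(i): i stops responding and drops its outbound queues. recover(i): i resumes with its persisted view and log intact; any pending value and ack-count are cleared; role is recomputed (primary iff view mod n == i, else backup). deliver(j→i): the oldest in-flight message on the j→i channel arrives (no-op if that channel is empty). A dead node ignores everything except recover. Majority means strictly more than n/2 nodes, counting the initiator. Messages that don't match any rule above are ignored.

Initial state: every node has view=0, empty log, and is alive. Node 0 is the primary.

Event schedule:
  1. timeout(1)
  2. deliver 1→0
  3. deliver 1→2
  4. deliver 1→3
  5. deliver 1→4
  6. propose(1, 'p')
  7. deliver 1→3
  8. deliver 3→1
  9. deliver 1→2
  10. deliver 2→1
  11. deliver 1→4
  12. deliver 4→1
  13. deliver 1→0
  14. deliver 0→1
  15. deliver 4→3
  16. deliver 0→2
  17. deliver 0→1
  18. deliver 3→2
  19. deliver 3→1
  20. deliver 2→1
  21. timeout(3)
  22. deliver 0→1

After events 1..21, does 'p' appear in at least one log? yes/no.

e1 timeout(1): 1[prim,v=1,-]
e2 deliver 1→0: 0[back,v=1,-]
e3 deliver 1→2: 2[back,v=1,-]
e4 deliver 1→3: 3[back,v=1,-]
e5 deliver 1→4: 4[back,v=1,-]
e6 propose(1,'p'): ·
e7 deliver 1→3: 3[back,v=1,p]
e8 deliver 3→1: ·
e9 deliver 1→2: 2[back,v=1,p]
e10 deliver 2→1: 1[prim,v=1,p]
e11 deliver 1→4: 4[back,v=1,p]
e12 deliver 4→1: ·
e13 deliver 1→0: 0[back,v=1,p]
e14 deliver 0→1: ·
e15 deliver 4→3: ·
e16 deliver 0→2: ·
e17 deliver 0→1: ·
e18 deliver 3→2: ·
e19 deliver 3→1: ·
e20 deliver 2→1: ·
e21 timeout(3): 3[back,v=2,p]

yes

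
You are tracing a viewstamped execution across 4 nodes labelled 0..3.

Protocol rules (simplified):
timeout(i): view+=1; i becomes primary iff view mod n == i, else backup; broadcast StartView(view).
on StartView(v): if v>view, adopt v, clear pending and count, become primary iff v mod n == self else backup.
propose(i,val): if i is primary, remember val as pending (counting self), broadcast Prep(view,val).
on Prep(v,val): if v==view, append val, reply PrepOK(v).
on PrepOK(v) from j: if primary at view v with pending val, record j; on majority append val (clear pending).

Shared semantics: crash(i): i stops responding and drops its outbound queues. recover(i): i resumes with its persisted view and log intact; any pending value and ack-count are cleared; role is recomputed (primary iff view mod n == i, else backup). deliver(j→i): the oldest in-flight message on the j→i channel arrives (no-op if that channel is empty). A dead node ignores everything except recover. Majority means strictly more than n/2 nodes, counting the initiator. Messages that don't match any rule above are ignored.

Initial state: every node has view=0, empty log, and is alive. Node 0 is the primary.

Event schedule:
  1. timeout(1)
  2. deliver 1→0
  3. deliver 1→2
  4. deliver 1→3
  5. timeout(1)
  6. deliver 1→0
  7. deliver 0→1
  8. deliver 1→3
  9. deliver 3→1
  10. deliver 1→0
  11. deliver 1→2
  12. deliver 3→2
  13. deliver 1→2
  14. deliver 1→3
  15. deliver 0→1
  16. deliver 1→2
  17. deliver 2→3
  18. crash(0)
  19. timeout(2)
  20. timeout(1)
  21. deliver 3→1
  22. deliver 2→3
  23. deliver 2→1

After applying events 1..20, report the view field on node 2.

1. timeout(1):  <1:prim v1 ->
2. deliver 1→0:  <0:back v1 ->
3. deliver 1→2:  <2:back v1 ->
4. deliver 1→3:  <3:back v1 ->
5. timeout(1):  <1:back v2 ->
6. deliver 1→0:  <0:back v2 ->
7. deliver 0→1:  nop
8. deliver 1→3:  <3:back v2 ->
9. deliver 3→1:  nop
10. deliver 1→0:  nop
11. deliver 1→2:  <2:prim v2 ->
12. deliver 3→2:  nop
13. deliver 1→2:  nop
14. deliver 1→3:  nop
15. deliver 0→1:  nop
16. deliver 1→2:  nop
17. deliver 2→3:  nop
18. crash(0):  <0:✗back v2 ->
19. timeout(2):  <2:back v3 ->
20. timeout(1):  <1:back v3 ->

3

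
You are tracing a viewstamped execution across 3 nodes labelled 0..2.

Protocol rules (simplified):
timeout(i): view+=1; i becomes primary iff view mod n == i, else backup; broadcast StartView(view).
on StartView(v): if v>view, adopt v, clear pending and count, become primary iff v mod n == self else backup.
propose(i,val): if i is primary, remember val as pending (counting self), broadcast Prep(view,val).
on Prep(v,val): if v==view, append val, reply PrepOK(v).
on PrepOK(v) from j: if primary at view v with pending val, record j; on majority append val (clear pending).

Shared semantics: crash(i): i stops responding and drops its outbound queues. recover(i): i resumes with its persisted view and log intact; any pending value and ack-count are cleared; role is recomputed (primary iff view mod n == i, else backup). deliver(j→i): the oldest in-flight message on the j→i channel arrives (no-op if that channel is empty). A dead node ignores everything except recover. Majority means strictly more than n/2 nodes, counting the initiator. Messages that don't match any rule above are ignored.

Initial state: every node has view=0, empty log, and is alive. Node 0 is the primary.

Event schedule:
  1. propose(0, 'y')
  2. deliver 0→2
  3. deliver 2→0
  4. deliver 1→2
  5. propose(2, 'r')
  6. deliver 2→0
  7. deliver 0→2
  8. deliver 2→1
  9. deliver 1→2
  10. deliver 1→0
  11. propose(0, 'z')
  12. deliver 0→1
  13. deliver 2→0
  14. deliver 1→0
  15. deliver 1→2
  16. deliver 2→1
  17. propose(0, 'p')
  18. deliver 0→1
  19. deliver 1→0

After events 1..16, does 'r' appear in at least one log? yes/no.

no

[1] propose(0,'y') → ∅
[2] deliver 0→2 → N2(back v0 [y])
[3] deliver 2→0 → N0(prim v0 [y])
[4] deliver 1→2 → ∅
[5] propose(2,'r') → ∅
[6] deliver 2→0 → ∅
[7] deliver 0→2 → ∅
[8] deliver 2→1 → ∅
[9] deliver 1→2 → ∅
[10] deliver 1→0 → ∅
[11] propose(0,'z') → ∅
[12] deliver 0→1 → N1(back v0 [y])
[13] deliver 2→0 → ∅
[14] deliver 1→0 → N0(prim v0 [y,z])
[15] deliver 1→2 → ∅
[16] deliver 2→1 → ∅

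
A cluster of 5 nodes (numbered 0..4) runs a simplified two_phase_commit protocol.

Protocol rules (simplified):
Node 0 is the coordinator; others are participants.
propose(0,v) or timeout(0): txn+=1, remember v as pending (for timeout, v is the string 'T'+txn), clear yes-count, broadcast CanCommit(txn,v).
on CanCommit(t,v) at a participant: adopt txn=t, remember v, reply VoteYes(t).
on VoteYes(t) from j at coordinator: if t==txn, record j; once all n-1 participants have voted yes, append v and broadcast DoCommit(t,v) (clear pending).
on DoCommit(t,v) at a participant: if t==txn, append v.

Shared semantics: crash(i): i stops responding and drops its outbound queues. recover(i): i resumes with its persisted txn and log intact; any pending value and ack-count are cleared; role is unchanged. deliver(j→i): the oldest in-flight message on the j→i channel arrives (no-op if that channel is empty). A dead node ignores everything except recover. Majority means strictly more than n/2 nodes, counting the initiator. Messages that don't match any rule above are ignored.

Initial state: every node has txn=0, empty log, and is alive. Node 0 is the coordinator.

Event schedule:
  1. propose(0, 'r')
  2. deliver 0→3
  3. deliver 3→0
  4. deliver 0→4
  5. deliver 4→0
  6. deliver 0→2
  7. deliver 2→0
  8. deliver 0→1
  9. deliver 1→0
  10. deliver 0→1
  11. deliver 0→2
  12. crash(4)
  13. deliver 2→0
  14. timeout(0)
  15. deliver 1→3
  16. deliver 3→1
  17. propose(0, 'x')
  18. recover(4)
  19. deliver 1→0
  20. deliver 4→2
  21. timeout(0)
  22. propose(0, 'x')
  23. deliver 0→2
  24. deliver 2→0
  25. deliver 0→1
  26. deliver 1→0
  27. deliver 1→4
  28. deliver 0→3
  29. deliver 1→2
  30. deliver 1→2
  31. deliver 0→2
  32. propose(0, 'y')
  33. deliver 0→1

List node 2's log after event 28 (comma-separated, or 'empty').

r

1. propose(0,'r'):  <0:coor t1 ->
2. deliver 0→3:  <3:part t1 ->
3. deliver 3→0:  nop
4. deliver 0→4:  <4:part t1 ->
5. deliver 4→0:  nop
6. deliver 0→2:  <2:part t1 ->
7. deliver 2→0:  nop
8. deliver 0→1:  <1:part t1 ->
9. deliver 1→0:  <0:coor t1 r>
10. deliver 0→1:  <1:part t1 r>
11. deliver 0→2:  <2:part t1 r>
12. crash(4):  <4:✗part t1 ->
13. deliver 2→0:  nop
14. timeout(0):  <0:coor t2 r>
15. deliver 1→3:  nop
16. deliver 3→1:  nop
17. propose(0,'x'):  <0:coor t3 r>
18. recover(4):  <4:part t1 ->
19. deliver 1→0:  nop
20. deliver 4→2:  nop
21. timeout(0):  <0:coor t4 r>
22. propose(0,'x'):  <0:coor t5 r>
23. deliver 0→2:  <2:part t2 r>
24. deliver 2→0:  nop
25. deliver 0→1:  <1:part t2 r>
26. deliver 1→0:  nop
27. deliver 1→4:  nop
28. deliver 0→3:  <3:part t1 r>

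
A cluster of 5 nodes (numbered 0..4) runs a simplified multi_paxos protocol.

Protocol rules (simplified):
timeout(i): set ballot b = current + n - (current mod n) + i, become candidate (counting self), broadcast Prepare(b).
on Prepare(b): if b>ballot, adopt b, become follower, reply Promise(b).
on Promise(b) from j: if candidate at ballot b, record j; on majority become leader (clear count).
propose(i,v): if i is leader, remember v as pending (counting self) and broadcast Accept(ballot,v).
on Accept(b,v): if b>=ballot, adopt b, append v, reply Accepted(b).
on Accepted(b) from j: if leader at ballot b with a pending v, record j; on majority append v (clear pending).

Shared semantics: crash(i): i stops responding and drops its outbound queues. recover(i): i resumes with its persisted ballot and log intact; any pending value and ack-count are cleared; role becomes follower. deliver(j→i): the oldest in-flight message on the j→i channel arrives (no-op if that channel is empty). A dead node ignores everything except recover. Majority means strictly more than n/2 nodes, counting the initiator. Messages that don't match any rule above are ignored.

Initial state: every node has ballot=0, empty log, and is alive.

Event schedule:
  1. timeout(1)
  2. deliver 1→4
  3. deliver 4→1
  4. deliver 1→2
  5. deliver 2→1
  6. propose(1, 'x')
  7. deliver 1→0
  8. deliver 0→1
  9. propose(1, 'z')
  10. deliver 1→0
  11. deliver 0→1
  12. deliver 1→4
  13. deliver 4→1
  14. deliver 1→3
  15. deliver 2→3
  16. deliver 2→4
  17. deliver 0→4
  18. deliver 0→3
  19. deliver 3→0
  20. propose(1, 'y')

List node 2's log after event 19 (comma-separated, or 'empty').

empty

[1] timeout(1) → N1(cand b6 [-])
[2] deliver 1→4 → N4(foll b6 [-])
[3] deliver 4→1 → ∅
[4] deliver 1→2 → N2(foll b6 [-])
[5] deliver 2→1 → N1(lead b6 [-])
[6] propose(1,'x') → ∅
[7] deliver 1→0 → N0(foll b6 [-])
[8] deliver 0→1 → ∅
[9] propose(1,'z') → ∅
[10] deliver 1→0 → N0(foll b6 [x])
[11] deliver 0→1 → ∅
[12] deliver 1→4 → N4(foll b6 [x])
[13] deliver 4→1 → N1(lead b6 [z])
[14] deliver 1→3 → N3(foll b6 [-])
[15] deliver 2→3 → ∅
[16] deliver 2→4 → ∅
[17] deliver 0→4 → ∅
[18] deliver 0→3 → ∅
[19] deliver 3→0 → ∅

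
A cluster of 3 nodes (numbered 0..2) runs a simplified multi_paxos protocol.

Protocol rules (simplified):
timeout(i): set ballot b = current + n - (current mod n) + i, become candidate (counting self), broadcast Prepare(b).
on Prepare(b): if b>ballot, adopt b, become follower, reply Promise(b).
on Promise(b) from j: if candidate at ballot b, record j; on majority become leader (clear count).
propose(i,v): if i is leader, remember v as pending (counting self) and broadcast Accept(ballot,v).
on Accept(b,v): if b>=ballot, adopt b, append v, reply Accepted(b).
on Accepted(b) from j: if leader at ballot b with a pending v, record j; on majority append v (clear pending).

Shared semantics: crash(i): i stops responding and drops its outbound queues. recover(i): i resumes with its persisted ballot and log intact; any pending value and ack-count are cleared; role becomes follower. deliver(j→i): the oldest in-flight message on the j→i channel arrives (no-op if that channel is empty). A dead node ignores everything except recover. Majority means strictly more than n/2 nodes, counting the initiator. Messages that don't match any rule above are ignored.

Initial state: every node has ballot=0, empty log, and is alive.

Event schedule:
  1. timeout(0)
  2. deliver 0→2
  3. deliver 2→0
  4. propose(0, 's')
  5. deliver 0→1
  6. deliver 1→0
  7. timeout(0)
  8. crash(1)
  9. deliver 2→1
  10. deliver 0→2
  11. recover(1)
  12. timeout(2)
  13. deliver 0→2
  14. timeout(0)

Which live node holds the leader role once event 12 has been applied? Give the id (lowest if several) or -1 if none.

e1 timeout(0): 0[cand,b=3,-]
e2 deliver 0→2: 2[foll,b=3,-]
e3 deliver 2→0: 0[lead,b=3,-]
e4 propose(0,'s'): ·
e5 deliver 0→1: 1[foll,b=3,-]
e6 deliver 1→0: ·
e7 timeout(0): 0[cand,b=6,-]
e8 crash(1): 1[✗foll,b=3,-]
e9 deliver 2→1: ·
e10 deliver 0→2: 2[foll,b=3,s]
e11 recover(1): 1[foll,b=3,-]
e12 timeout(2): 2[cand,b=8,s]

-1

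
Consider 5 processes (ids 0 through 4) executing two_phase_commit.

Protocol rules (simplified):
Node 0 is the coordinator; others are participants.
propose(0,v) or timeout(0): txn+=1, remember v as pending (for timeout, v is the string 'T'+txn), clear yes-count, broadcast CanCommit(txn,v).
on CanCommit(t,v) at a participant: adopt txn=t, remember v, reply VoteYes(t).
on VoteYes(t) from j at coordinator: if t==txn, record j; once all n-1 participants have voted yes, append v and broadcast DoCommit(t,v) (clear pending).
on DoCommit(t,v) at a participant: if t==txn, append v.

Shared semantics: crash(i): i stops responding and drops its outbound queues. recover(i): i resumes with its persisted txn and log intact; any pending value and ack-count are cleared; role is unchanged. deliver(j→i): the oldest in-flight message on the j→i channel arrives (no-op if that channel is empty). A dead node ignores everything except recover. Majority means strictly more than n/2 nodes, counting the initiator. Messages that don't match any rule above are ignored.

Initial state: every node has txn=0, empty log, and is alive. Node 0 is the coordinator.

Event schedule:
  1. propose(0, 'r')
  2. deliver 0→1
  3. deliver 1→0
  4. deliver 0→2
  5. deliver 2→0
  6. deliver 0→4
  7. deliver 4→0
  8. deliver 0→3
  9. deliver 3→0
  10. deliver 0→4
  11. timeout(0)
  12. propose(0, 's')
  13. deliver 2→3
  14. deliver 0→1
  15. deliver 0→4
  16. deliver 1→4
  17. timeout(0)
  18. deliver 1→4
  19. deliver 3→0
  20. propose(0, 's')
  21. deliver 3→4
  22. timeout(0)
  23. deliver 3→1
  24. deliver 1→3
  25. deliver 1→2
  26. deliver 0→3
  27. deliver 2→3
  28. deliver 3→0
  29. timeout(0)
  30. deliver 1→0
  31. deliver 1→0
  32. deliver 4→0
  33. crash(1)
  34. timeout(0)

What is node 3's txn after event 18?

1

after 1 — propose(0,'r'): n0:coor/t1/[-]
after 2 — deliver 0→1: n1:part/t1/[-]
after 3 — deliver 1→0: ·
after 4 — deliver 0→2: n2:part/t1/[-]
after 5 — deliver 2→0: ·
after 6 — deliver 0→4: n4:part/t1/[-]
after 7 — deliver 4→0: ·
after 8 — deliver 0→3: n3:part/t1/[-]
after 9 — deliver 3→0: n0:coor/t1/[r]
after 10 — deliver 0→4: n4:part/t1/[r]
after 11 — timeout(0): n0:coor/t2/[r]
after 12 — propose(0,'s'): n0:coor/t3/[r]
after 13 — deliver 2→3: ·
after 14 — deliver 0→1: n1:part/t1/[r]
after 15 — deliver 0→4: n4:part/t2/[r]
after 16 — deliver 1→4: ·
after 17 — timeout(0): n0:coor/t4/[r]
after 18 — deliver 1→4: ·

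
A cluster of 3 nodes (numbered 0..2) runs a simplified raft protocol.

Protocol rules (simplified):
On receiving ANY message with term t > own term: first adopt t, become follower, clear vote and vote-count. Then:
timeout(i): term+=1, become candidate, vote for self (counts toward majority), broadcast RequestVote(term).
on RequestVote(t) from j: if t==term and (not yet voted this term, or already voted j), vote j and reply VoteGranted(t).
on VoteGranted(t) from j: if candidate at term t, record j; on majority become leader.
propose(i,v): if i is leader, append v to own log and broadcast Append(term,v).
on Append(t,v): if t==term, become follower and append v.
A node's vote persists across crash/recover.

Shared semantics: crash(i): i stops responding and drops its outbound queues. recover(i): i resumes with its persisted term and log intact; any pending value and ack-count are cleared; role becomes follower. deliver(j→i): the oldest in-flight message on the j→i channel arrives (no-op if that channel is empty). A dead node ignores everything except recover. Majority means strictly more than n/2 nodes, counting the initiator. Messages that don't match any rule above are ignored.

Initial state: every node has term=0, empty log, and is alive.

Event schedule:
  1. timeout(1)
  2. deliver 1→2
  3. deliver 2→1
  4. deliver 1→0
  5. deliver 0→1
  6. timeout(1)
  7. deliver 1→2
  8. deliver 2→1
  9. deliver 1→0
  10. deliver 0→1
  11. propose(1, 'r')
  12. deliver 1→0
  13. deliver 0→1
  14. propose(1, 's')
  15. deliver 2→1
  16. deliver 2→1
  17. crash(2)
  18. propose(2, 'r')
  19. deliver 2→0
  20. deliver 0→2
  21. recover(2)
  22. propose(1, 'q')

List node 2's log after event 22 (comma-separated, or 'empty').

[1] timeout(1) → N1(cand t1 [-])
[2] deliver 1→2 → N2(foll t1 [-])
[3] deliver 2→1 → N1(lead t1 [-])
[4] deliver 1→0 → N0(foll t1 [-])
[5] deliver 0→1 → ∅
[6] timeout(1) → N1(cand t2 [-])
[7] deliver 1→2 → N2(foll t2 [-])
[8] deliver 2→1 → N1(lead t2 [-])
[9] deliver 1→0 → N0(foll t2 [-])
[10] deliver 0→1 → ∅
[11] propose(1,'r') → N1(lead t2 [r])
[12] deliver 1→0 → N0(foll t2 [r])
[13] deliver 0→1 → ∅
[14] propose(1,'s') → N1(lead t2 [r,s])
[15] deliver 2→1 → ∅
[16] deliver 2→1 → ∅
[17] crash(2) → N2(✗foll t2 [-])
[18] propose(2,'r') → ∅
[19] deliver 2→0 → ∅
[20] deliver 0→2 → ∅
[21] recover(2) → N2(foll t2 [-])
[22] propose(1,'q') → N1(lead t2 [r,s,q])

empty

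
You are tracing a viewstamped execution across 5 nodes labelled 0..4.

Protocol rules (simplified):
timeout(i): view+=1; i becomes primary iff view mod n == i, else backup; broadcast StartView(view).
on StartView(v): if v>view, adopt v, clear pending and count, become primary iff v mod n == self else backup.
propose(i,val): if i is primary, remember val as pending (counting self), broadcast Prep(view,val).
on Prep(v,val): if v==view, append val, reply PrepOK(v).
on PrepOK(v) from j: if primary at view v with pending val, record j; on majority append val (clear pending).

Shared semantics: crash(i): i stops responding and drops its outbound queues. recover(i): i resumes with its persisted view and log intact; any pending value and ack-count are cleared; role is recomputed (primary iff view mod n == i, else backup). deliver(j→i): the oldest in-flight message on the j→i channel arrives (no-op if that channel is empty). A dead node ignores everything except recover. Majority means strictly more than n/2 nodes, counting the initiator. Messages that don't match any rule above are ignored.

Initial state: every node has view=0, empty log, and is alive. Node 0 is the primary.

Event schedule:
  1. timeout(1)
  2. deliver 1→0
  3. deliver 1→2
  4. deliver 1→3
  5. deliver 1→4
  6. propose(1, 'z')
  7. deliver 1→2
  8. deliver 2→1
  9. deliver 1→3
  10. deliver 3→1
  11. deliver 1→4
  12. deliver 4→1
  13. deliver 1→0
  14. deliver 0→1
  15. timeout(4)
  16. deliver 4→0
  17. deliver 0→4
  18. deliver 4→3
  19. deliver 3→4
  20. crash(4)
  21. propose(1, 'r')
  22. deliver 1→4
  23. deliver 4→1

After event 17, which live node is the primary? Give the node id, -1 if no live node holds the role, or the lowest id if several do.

1

e1 timeout(1): 1[prim,v=1,-]
e2 deliver 1→0: 0[back,v=1,-]
e3 deliver 1→2: 2[back,v=1,-]
e4 deliver 1→3: 3[back,v=1,-]
e5 deliver 1→4: 4[back,v=1,-]
e6 propose(1,'z'): ·
e7 deliver 1→2: 2[back,v=1,z]
e8 deliver 2→1: ·
e9 deliver 1→3: 3[back,v=1,z]
e10 deliver 3→1: 1[prim,v=1,z]
e11 deliver 1→4: 4[back,v=1,z]
e12 deliver 4→1: ·
e13 deliver 1→0: 0[back,v=1,z]
e14 deliver 0→1: ·
e15 timeout(4): 4[back,v=2,z]
e16 deliver 4→0: 0[back,v=2,z]
e17 deliver 0→4: ·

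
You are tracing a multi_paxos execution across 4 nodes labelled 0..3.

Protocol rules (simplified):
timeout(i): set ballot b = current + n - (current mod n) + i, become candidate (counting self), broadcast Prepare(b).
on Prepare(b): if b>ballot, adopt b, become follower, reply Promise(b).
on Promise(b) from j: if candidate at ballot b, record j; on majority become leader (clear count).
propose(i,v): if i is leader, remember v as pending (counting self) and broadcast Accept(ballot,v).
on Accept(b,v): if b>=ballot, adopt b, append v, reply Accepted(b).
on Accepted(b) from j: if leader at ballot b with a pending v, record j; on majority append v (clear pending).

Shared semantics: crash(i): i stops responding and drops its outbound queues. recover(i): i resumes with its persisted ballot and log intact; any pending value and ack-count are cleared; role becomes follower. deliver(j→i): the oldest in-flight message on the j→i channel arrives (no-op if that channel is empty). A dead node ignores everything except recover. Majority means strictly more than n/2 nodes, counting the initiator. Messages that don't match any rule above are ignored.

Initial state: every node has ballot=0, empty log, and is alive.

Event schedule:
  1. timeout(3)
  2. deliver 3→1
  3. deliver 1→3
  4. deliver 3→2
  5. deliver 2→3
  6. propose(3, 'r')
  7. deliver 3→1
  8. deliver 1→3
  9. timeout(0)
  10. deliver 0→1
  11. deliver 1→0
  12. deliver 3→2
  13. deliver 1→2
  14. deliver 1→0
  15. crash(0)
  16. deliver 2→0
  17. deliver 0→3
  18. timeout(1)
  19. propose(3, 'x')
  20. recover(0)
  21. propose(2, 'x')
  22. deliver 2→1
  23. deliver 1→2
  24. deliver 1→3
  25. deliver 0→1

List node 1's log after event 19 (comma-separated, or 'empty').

step 1 timeout(3): 3={cand,b=7,log=-}
step 2 deliver 3→1: 1={foll,b=7,log=-}
step 3 deliver 1→3: —
step 4 deliver 3→2: 2={foll,b=7,log=-}
step 5 deliver 2→3: 3={lead,b=7,log=-}
step 6 propose(3,'r'): —
step 7 deliver 3→1: 1={foll,b=7,log=r}
step 8 deliver 1→3: —
step 9 timeout(0): 0={cand,b=4,log=-}
step 10 deliver 0→1: —
step 11 deliver 1→0: —
step 12 deliver 3→2: 2={foll,b=7,log=r}
step 13 deliver 1→2: —
step 14 deliver 1→0: —
step 15 crash(0): 0={✗cand,b=4,log=-}
step 16 deliver 2→0: —
step 17 deliver 0→3: —
step 18 timeout(1): 1={cand,b=9,log=r}
step 19 propose(3,'x'): —

r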